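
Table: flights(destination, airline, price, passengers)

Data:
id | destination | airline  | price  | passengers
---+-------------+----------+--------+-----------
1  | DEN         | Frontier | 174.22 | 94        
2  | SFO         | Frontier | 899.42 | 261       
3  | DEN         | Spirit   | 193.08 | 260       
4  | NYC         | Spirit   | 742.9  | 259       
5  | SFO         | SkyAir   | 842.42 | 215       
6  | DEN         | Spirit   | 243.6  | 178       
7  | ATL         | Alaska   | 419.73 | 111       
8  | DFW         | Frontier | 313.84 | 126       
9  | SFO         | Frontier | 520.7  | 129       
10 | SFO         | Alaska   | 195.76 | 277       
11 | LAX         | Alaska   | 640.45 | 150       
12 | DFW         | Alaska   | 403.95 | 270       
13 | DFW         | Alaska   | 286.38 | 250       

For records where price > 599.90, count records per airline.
SELECT airline, COUNT(*)
FROM flights
WHERE price > 599.90
GROUP BY airline

Note: WHERE filters rows before grouping.

Result:
  Alaska: 1
  Frontier: 1
  SkyAir: 1
  Spirit: 1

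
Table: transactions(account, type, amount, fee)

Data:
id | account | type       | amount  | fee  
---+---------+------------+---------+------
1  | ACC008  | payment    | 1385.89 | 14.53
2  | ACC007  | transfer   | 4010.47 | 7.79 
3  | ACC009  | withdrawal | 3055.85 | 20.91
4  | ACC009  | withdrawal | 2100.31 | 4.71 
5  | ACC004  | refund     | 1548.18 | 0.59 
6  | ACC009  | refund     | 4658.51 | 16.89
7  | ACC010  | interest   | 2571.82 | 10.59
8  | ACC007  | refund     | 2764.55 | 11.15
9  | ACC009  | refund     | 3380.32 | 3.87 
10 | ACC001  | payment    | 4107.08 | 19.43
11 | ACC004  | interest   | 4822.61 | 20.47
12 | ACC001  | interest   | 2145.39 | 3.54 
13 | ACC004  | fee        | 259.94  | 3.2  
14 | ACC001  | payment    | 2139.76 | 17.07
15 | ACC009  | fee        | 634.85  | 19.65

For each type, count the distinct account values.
SELECT type, COUNT(DISTINCT account)
FROM transactions
GROUP BY type

Result:
  fee: 2 distinct
  interest: 3 distinct
  payment: 2 distinct
  refund: 3 distinct
  transfer: 1 distinct
  withdrawal: 1 distinct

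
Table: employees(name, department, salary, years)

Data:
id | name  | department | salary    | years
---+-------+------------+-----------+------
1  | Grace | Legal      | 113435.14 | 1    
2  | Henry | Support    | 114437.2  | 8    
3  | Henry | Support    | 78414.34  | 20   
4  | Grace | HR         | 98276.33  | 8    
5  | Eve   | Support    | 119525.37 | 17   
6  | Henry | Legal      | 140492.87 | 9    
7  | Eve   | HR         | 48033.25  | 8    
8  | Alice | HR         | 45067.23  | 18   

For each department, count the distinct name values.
SELECT department, COUNT(DISTINCT name)
FROM employees
GROUP BY department

Result:
  HR: 3 distinct
  Legal: 2 distinct
  Support: 2 distinct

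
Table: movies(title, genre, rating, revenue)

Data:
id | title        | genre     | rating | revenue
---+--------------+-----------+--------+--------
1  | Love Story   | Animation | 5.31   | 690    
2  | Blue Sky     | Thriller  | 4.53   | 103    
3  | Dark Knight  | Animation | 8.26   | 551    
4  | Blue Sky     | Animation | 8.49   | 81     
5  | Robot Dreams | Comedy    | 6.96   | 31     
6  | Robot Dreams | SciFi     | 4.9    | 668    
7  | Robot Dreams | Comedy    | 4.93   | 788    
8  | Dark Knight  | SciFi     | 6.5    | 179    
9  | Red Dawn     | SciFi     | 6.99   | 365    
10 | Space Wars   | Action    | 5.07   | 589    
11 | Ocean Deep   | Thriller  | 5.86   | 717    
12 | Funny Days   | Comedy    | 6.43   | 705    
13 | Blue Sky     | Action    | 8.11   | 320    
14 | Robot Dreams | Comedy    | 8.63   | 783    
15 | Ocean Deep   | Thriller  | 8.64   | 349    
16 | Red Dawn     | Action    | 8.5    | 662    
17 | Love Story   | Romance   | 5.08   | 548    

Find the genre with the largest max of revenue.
SELECT genre, MAX(revenue) as val
FROM movies
GROUP BY genre
ORDER BY val DESC
LIMIT 1

Result: Comedy with max(revenue) = 788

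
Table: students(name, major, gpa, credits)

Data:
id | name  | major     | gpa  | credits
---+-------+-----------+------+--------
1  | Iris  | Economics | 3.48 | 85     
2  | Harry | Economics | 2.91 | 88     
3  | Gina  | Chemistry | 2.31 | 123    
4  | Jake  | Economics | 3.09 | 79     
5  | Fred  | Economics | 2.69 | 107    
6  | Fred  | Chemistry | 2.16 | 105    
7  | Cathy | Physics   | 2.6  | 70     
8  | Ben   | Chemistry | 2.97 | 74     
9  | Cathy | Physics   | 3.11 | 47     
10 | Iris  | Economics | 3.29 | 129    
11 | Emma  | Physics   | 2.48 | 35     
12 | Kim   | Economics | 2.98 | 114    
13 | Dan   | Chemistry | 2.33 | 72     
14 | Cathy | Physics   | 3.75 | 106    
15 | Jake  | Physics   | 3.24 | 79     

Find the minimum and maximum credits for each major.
SELECT major, MIN(credits), MAX(credits)
FROM students
GROUP BY major

Result:
  Chemistry: min=72, max=123
  Economics: min=79, max=129
  Physics: min=35, max=106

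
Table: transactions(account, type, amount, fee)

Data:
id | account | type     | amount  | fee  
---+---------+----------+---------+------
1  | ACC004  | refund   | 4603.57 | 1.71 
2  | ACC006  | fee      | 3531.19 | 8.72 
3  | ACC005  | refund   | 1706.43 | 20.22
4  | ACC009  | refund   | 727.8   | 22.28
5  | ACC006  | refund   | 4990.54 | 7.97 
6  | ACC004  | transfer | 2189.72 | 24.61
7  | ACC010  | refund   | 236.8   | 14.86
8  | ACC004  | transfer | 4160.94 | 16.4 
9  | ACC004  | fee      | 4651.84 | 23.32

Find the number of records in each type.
SELECT type, COUNT(*) as count
FROM transactions
GROUP BY type

Result:
  fee: 2
  refund: 5
  transfer: 2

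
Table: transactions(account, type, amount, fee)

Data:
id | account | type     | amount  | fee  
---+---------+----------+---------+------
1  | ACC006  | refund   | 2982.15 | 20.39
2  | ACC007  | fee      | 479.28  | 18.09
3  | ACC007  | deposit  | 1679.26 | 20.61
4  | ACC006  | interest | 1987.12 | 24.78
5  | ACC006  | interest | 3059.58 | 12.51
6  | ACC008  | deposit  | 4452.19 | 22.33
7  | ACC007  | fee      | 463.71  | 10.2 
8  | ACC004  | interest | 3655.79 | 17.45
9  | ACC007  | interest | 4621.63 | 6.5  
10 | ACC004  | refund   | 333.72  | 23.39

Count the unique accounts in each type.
SELECT type, COUNT(DISTINCT account)
FROM transactions
GROUP BY type

Result:
  deposit: 2 distinct
  fee: 1 distinct
  interest: 3 distinct
  refund: 2 distinct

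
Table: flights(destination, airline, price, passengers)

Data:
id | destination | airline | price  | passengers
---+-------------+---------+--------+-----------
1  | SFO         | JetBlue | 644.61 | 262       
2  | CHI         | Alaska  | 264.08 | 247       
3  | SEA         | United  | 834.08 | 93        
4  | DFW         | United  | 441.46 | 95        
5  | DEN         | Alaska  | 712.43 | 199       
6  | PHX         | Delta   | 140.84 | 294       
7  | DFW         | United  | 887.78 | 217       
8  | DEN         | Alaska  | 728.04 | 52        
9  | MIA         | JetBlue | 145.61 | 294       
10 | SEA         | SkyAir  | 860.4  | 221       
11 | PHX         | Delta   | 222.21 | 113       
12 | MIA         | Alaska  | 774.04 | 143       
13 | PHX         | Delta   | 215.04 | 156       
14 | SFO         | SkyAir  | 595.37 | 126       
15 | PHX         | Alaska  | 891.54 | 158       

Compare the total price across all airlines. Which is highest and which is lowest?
SELECT airline, SUM(price)
FROM flights
GROUP BY airline
ORDER BY SUM(price)

All groups:
  Delta: 578.09
  JetBlue: 790.22
  SkyAir: 1455.77
  United: 2163.32
  Alaska: 3370.13

Highest: Alaska (3370.13)
Lowest: Delta (578.09)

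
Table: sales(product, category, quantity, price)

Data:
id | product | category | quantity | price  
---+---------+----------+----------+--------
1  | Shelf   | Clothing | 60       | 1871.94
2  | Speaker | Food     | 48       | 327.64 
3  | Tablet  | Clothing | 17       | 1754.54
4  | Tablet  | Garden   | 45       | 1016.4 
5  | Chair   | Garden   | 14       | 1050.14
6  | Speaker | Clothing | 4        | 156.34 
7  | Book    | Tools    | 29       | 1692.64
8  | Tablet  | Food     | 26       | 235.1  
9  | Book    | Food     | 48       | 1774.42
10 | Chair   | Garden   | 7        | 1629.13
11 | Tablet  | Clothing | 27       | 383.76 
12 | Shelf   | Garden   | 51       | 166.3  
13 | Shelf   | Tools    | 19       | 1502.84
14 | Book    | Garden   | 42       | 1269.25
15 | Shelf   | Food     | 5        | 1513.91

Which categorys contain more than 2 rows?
SELECT category, COUNT(*) as cnt
FROM sales
GROUP BY category
HAVING COUNT(*) > 2

Result:
  Clothing: 4
  Food: 4
  Garden: 5

Note: HAVING filters groups after aggregation, WHERE filters rows before.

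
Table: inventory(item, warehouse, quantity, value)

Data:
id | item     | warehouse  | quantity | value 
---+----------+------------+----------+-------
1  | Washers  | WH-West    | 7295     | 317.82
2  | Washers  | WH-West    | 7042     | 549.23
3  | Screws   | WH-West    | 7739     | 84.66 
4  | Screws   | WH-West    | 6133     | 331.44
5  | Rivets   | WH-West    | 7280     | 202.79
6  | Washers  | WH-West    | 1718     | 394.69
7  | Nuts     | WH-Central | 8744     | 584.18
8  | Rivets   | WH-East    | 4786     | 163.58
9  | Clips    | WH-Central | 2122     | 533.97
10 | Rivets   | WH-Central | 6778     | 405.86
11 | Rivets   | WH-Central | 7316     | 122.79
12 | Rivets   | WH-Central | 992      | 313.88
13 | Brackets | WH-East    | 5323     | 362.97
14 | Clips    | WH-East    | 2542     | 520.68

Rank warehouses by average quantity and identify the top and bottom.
SELECT warehouse, AVG(quantity)
FROM inventory
GROUP BY warehouse
ORDER BY AVG(quantity)

All groups:
  WH-East: 4217.00
  WH-Central: 5190.40
  WH-West: 6201.17

Highest: WH-West (6201.17)
Lowest: WH-East (4217.00)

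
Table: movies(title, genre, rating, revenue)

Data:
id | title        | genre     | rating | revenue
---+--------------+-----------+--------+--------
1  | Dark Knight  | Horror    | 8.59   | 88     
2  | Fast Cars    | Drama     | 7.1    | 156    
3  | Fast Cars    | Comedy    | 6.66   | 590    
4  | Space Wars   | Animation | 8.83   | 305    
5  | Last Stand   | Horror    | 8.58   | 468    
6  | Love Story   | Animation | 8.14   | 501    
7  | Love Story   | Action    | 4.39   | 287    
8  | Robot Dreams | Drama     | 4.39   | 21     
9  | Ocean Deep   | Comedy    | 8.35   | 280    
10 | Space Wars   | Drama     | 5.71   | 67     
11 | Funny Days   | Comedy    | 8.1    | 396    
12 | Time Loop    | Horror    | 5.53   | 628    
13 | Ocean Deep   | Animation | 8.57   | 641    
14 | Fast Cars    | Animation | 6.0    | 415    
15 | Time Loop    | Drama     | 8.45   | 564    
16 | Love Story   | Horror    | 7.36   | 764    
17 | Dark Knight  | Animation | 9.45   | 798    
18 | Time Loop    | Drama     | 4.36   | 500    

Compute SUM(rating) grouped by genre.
SELECT genre, SUM(rating) as result
FROM movies
GROUP BY genre

Result:
  Action: 4.39
  Animation: 40.99
  Comedy: 23.11
  Drama: 30.01
  Horror: 30.06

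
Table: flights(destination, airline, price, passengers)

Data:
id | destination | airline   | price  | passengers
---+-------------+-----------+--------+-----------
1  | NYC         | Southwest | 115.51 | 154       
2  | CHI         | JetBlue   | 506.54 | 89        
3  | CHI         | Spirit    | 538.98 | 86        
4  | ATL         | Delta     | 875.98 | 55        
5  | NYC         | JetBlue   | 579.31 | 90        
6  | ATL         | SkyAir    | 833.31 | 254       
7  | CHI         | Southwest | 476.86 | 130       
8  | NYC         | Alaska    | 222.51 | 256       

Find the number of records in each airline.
SELECT airline, COUNT(*) as count
FROM flights
GROUP BY airline

Result:
  Alaska: 1
  Delta: 1
  JetBlue: 2
  SkyAir: 1
  Southwest: 2
  Spirit: 1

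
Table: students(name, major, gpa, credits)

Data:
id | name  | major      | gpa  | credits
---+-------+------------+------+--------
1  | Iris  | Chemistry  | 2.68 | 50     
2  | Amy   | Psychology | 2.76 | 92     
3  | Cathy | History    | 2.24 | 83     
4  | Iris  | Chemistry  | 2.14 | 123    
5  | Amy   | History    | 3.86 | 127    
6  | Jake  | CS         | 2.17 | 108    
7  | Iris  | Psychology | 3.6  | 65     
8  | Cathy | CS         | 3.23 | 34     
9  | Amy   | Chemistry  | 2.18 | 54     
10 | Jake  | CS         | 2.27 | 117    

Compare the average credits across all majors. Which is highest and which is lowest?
SELECT major, AVG(credits)
FROM students
GROUP BY major
ORDER BY AVG(credits)

All groups:
  Chemistry: 75.67
  Psychology: 78.50
  CS: 86.33
  History: 105.00

Highest: History (105.00)
Lowest: Chemistry (75.67)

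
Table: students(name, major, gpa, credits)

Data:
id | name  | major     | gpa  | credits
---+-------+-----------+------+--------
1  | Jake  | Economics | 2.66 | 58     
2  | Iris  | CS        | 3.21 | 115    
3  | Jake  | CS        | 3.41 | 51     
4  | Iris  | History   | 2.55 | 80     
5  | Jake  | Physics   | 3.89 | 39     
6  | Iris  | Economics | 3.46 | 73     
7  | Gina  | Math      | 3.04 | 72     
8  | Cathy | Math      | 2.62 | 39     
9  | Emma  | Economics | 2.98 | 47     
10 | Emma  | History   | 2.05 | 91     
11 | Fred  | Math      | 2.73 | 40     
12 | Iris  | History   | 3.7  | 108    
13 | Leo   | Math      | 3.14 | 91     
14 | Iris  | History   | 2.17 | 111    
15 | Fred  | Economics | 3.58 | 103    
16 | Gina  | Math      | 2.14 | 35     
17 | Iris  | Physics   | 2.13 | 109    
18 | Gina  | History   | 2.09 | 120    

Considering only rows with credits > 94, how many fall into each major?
SELECT major, COUNT(*)
FROM students
WHERE credits > 94
GROUP BY major

Note: WHERE filters rows before grouping.

Result:
  CS: 1
  Economics: 1
  History: 3
  Physics: 1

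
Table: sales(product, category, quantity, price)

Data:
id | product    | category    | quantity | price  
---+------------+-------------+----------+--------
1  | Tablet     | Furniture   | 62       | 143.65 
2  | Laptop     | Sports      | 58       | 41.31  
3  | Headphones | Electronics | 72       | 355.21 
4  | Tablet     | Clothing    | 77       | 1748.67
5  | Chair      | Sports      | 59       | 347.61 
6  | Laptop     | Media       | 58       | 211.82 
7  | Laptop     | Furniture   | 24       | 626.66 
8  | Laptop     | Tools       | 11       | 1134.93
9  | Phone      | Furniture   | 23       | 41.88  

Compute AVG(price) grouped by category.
SELECT category, AVG(price) as result
FROM sales
GROUP BY category

Result:
  Clothing: 1748.67
  Electronics: 355.21
  Furniture: 270.73
  Media: 211.82
  Sports: 194.46
  Tools: 1134.93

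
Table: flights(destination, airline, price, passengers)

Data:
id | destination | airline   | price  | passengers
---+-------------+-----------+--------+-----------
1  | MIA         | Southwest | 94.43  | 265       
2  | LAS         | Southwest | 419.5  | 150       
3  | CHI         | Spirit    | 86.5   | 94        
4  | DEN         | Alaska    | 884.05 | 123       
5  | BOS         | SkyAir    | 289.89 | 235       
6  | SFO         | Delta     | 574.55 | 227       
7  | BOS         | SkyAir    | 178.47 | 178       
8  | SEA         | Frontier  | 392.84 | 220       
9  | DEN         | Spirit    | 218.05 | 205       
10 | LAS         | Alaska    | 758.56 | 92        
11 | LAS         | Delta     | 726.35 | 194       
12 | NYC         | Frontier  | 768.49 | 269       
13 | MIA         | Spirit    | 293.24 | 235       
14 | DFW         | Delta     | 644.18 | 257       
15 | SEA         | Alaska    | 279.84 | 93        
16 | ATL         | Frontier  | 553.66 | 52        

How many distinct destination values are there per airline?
SELECT airline, COUNT(DISTINCT destination)
FROM flights
GROUP BY airline

Result:
  Alaska: 3 distinct
  Delta: 3 distinct
  Frontier: 3 distinct
  SkyAir: 1 distinct
  Southwest: 2 distinct
  Spirit: 3 distinct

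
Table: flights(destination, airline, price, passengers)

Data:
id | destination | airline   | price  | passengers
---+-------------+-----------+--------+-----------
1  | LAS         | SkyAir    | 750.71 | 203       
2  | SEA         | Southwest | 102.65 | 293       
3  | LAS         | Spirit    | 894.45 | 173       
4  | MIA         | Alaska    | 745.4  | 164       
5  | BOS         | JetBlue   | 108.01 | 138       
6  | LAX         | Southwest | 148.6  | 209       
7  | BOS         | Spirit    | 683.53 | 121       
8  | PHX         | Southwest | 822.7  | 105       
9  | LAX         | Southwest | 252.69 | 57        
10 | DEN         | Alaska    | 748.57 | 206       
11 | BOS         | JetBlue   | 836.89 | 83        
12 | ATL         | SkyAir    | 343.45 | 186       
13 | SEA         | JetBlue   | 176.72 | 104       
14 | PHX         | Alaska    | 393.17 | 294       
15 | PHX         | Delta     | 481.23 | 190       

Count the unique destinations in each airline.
SELECT airline, COUNT(DISTINCT destination)
FROM flights
GROUP BY airline

Result:
  Alaska: 3 distinct
  Delta: 1 distinct
  JetBlue: 2 distinct
  SkyAir: 2 distinct
  Southwest: 3 distinct
  Spirit: 2 distinct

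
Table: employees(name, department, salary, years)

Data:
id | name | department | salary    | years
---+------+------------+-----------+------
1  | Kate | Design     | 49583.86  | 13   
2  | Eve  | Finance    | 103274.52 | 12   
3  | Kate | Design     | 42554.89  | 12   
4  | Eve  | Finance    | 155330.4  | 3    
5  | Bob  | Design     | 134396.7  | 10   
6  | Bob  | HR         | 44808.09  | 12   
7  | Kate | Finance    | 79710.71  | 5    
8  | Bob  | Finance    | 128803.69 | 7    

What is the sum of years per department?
SELECT department, SUM(years) as result
FROM employees
GROUP BY department

Result:
  Design: 35
  Finance: 27
  HR: 12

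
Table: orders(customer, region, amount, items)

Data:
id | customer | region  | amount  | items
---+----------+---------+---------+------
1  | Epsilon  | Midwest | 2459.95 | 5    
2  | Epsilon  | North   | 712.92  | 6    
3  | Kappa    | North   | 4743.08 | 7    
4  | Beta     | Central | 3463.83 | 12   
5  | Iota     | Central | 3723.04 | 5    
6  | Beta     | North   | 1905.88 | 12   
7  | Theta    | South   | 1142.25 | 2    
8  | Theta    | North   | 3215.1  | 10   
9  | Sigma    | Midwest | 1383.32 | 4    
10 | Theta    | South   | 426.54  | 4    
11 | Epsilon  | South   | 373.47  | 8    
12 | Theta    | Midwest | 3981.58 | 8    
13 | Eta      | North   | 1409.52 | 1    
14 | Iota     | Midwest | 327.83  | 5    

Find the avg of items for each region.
SELECT region, AVG(items) as result
FROM orders
GROUP BY region

Result:
  Central: 8.50
  Midwest: 5.50
  North: 7.20
  South: 4.67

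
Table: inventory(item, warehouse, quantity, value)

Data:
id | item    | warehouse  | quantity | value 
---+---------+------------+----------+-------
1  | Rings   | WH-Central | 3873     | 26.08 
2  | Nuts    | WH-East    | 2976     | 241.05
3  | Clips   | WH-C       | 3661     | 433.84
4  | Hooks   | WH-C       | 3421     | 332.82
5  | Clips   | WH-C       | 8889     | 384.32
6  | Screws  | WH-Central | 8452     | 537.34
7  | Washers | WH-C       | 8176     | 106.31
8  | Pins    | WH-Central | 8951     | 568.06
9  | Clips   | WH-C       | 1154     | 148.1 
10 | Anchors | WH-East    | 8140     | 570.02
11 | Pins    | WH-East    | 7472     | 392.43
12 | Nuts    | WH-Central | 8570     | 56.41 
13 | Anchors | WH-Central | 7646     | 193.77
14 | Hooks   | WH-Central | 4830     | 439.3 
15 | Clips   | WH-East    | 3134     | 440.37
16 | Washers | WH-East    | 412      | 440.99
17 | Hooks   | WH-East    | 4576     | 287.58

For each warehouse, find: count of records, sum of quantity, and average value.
SELECT warehouse,
       COUNT(*) as cnt,
       SUM(quantity) as total_quantity,
       AVG(value) as avg_value
FROM inventory
GROUP BY warehouse

Result:
  WH-C: 5 records, 25301 total quantity, 281.08 avg value
  WH-Central: 6 records, 42322 total quantity, 303.49 avg value
  WH-East: 6 records, 26710 total quantity, 395.41 avg value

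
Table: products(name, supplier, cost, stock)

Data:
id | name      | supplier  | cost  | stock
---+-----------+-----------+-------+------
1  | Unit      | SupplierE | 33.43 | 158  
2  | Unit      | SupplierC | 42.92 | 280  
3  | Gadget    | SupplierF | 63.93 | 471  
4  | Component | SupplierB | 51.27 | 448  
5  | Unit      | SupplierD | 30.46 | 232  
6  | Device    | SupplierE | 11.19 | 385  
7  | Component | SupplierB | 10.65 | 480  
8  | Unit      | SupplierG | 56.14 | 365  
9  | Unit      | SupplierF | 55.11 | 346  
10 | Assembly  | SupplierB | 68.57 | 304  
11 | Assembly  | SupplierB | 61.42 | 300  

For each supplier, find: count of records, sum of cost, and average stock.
SELECT supplier,
       COUNT(*) as cnt,
       SUM(cost) as total_cost,
       AVG(stock) as avg_stock
FROM products
GROUP BY supplier

Result:
  SupplierB: 4 records, 191.91 total cost, 383.00 avg stock
  SupplierC: 1 records, 42.92 total cost, 280.00 avg stock
  SupplierD: 1 records, 30.46 total cost, 232.00 avg stock
  SupplierE: 2 records, 44.62 total cost, 271.50 avg stock
  SupplierF: 2 records, 119.04 total cost, 408.50 avg stock
  SupplierG: 1 records, 56.14 total cost, 365.00 avg stock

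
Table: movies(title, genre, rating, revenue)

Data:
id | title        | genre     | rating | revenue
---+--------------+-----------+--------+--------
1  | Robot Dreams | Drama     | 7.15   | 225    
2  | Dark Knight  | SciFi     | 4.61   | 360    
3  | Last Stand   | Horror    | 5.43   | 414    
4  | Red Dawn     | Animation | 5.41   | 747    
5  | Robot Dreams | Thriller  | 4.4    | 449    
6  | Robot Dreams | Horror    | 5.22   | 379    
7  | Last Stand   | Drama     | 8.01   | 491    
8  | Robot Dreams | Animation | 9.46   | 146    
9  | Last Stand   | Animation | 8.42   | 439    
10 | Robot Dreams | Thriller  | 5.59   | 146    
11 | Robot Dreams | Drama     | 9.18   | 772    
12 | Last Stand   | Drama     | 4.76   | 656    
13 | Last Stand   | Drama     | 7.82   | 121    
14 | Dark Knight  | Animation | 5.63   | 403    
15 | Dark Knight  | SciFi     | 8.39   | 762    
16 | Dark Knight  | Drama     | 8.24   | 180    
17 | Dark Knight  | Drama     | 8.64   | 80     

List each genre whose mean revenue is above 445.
SELECT genre, AVG(revenue)
FROM movies
GROUP BY genre
HAVING AVG(revenue) > 445

Result:
  SciFi: avg=561.00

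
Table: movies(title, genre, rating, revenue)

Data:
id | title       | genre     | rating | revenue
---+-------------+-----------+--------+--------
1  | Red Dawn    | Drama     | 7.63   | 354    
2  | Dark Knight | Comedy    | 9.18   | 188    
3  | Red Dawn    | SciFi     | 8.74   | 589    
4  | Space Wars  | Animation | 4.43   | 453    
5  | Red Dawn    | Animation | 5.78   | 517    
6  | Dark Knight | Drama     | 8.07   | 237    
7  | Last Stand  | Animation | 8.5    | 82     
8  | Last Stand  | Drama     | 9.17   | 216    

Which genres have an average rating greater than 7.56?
SELECT genre, AVG(rating)
FROM movies
GROUP BY genre
HAVING AVG(rating) > 7.56

Result:
  Comedy: avg=9.18
  Drama: avg=8.29
  SciFi: avg=8.74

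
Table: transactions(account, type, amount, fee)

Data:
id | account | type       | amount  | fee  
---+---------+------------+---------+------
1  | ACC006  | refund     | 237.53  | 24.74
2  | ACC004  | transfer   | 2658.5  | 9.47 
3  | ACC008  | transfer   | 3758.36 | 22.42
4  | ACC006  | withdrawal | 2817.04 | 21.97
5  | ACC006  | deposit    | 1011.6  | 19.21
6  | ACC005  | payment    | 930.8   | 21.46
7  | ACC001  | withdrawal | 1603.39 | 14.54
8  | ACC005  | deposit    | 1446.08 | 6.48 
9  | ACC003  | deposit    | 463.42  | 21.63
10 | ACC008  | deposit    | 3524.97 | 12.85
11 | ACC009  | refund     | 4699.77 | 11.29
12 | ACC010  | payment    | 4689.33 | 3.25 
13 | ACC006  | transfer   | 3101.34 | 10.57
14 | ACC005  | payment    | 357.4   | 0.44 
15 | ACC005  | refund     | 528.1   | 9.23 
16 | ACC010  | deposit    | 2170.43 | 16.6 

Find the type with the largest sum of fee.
SELECT type, SUM(fee) as val
FROM transactions
GROUP BY type
ORDER BY val DESC
LIMIT 1

Result: deposit with sum(fee) = 76.77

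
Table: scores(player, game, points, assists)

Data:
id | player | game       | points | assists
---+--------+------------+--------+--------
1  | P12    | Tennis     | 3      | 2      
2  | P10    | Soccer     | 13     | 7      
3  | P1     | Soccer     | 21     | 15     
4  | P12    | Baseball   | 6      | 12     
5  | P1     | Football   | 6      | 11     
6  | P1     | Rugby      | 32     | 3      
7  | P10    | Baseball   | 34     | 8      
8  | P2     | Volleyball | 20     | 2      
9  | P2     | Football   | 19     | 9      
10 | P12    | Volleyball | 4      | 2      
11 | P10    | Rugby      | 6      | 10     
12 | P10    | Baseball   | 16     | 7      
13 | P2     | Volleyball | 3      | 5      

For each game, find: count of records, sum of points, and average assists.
SELECT game,
       COUNT(*) as cnt,
       SUM(points) as total_points,
       AVG(assists) as avg_assists
FROM scores
GROUP BY game

Result:
  Baseball: 3 records, 56 total points, 9.00 avg assists
  Football: 2 records, 25 total points, 10.00 avg assists
  Rugby: 2 records, 38 total points, 6.50 avg assists
  Soccer: 2 records, 34 total points, 11.00 avg assists
  Tennis: 1 records, 3 total points, 2.00 avg assists
  Volleyball: 3 records, 27 total points, 3.00 avg assists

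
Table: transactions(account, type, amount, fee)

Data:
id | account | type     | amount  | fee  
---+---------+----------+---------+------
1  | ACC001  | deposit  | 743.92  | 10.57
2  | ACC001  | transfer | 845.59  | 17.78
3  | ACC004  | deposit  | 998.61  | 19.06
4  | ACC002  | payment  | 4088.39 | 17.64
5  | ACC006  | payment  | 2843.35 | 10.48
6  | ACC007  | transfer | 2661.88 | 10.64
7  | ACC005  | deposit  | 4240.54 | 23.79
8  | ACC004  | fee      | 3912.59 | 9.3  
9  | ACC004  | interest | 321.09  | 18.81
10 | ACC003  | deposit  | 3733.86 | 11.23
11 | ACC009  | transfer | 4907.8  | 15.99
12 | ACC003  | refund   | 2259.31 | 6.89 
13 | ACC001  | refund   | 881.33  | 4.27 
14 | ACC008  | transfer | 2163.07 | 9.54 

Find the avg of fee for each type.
SELECT type, AVG(fee) as result
FROM transactions
GROUP BY type

Result:
  deposit: 16.16
  fee: 9.30
  interest: 18.81
  payment: 14.06
  refund: 5.58
  transfer: 13.49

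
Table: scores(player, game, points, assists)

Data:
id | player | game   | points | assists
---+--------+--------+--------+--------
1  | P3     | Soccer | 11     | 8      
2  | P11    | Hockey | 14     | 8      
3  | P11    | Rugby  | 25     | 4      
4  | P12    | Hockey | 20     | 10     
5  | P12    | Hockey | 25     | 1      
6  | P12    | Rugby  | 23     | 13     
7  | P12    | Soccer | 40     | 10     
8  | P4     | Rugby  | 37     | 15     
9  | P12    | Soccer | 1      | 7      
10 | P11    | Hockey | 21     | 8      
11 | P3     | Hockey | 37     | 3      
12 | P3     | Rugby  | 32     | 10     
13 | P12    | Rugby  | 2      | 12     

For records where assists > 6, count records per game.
SELECT game, COUNT(*)
FROM scores
WHERE assists > 6
GROUP BY game

Note: WHERE filters rows before grouping.

Result:
  Hockey: 3
  Rugby: 4
  Soccer: 3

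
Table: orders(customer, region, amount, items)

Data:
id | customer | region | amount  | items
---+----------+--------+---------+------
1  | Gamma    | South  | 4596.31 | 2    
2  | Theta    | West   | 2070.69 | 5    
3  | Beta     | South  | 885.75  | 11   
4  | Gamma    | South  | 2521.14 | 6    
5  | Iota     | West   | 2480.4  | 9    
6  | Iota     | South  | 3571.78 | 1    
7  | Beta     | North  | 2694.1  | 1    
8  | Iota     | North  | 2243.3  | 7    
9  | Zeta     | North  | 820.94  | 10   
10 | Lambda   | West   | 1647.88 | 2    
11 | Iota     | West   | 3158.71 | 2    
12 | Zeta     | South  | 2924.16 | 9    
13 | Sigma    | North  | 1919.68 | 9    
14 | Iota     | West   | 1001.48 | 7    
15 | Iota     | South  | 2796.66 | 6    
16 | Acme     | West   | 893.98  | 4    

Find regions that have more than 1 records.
SELECT region, COUNT(*) as cnt
FROM orders
GROUP BY region
HAVING COUNT(*) > 1

Result:
  North: 4
  South: 6
  West: 6

Note: HAVING filters groups after aggregation, WHERE filters rows before.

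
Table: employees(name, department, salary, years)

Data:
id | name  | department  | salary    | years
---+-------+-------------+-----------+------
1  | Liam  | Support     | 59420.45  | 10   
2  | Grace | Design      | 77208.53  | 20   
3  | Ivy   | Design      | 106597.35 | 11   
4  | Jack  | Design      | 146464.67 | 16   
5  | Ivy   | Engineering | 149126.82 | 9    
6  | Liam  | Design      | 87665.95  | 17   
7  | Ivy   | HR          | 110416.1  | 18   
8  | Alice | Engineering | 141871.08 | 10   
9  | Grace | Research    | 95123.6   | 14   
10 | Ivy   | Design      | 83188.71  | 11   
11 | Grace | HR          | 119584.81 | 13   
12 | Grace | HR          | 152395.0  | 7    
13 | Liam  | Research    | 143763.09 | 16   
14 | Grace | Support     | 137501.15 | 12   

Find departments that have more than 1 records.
SELECT department, COUNT(*) as cnt
FROM employees
GROUP BY department
HAVING COUNT(*) > 1

Result:
  Design: 5
  Engineering: 2
  HR: 3
  Research: 2
  Support: 2

Note: HAVING filters groups after aggregation, WHERE filters rows before.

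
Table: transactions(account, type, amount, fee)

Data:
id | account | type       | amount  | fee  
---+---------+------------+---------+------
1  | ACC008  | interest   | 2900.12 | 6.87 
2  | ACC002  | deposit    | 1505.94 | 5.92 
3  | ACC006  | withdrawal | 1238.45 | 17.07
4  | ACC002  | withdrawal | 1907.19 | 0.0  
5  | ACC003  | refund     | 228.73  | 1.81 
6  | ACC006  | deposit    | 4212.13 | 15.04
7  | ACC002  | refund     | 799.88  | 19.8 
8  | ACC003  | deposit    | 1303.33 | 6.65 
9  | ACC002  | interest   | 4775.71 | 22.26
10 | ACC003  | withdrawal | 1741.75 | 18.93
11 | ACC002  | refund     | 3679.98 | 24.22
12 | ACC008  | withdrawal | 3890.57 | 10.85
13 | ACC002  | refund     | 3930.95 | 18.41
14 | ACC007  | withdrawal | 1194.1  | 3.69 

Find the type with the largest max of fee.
SELECT type, MAX(fee) as val
FROM transactions
GROUP BY type
ORDER BY val DESC
LIMIT 1

Result: refund with max(fee) = 24.22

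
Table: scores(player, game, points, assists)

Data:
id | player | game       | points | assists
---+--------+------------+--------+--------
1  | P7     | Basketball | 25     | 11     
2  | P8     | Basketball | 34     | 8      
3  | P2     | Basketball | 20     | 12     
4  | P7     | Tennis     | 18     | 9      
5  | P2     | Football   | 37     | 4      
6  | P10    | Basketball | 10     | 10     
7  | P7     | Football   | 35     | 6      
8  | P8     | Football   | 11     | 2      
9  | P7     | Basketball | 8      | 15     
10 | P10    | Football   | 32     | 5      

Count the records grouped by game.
SELECT game, COUNT(*) as count
FROM scores
GROUP BY game

Result:
  Basketball: 5
  Football: 4
  Tennis: 1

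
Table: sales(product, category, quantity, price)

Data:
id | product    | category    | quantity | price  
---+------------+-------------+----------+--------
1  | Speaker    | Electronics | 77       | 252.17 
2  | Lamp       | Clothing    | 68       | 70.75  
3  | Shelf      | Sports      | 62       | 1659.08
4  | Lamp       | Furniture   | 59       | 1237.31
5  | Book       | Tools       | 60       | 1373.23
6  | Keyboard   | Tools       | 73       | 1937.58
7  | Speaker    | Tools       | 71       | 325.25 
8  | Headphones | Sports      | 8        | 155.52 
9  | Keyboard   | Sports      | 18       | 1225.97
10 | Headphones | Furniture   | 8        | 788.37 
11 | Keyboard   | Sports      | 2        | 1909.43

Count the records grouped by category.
SELECT category, COUNT(*) as count
FROM sales
GROUP BY category

Result:
  Clothing: 1
  Electronics: 1
  Furniture: 2
  Sports: 4
  Tools: 3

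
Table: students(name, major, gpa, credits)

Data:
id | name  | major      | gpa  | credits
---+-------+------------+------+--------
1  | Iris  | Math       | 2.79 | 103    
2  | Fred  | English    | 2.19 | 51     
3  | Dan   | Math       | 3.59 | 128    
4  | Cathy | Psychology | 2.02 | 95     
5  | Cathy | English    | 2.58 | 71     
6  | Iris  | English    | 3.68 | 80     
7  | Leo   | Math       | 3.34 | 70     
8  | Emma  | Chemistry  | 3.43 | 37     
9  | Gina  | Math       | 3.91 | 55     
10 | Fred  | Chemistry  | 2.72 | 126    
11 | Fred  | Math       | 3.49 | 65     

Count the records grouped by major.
SELECT major, COUNT(*) as count
FROM students
GROUP BY major

Result:
  Chemistry: 2
  English: 3
  Math: 5
  Psychology: 1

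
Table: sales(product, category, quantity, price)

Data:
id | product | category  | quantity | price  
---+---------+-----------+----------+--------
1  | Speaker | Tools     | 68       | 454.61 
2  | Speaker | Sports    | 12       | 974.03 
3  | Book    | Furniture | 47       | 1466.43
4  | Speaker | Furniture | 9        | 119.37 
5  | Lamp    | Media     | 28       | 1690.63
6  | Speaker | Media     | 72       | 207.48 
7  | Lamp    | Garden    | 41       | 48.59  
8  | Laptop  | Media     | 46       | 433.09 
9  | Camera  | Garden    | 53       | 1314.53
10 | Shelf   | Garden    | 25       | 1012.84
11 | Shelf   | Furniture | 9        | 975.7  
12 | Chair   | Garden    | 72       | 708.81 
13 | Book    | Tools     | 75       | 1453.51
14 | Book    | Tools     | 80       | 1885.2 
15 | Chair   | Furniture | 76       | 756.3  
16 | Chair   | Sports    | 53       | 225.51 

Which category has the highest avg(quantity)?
SELECT category, AVG(quantity) as val
FROM sales
GROUP BY category
ORDER BY val DESC
LIMIT 1

Result: Tools with avg(quantity) = 74.33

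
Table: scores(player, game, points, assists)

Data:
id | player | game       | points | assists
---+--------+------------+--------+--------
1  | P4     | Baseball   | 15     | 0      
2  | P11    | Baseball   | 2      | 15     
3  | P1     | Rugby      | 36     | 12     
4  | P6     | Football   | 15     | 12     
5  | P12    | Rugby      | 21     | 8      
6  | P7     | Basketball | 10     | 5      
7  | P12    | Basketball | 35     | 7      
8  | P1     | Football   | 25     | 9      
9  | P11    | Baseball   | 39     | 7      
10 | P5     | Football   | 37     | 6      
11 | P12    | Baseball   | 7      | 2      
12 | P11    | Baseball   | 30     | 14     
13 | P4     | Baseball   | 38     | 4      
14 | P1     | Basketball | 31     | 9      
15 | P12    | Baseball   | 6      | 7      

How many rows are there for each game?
SELECT game, COUNT(*) as count
FROM scores
GROUP BY game

Result:
  Baseball: 7
  Basketball: 3
  Football: 3
  Rugby: 2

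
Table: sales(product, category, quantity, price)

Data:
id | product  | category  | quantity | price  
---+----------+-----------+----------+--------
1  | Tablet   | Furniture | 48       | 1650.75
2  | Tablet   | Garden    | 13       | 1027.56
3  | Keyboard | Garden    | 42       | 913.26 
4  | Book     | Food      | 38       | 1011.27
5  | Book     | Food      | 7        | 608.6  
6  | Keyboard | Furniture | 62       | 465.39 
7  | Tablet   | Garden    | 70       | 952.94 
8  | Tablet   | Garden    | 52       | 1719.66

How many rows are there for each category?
SELECT category, COUNT(*) as count
FROM sales
GROUP BY category

Result:
  Food: 2
  Furniture: 2
  Garden: 4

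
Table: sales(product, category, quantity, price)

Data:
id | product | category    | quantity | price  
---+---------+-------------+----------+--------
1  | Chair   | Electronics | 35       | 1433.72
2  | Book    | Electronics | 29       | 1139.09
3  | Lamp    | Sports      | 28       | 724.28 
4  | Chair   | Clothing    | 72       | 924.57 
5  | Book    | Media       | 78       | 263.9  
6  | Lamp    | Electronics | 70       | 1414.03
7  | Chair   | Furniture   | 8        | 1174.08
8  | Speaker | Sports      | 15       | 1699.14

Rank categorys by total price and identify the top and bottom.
SELECT category, SUM(price)
FROM sales
GROUP BY category
ORDER BY SUM(price)

All groups:
  Media: 263.90
  Clothing: 924.57
  Furniture: 1174.08
  Sports: 2423.42
  Electronics: 3986.84

Highest: Electronics (3986.84)
Lowest: Media (263.90)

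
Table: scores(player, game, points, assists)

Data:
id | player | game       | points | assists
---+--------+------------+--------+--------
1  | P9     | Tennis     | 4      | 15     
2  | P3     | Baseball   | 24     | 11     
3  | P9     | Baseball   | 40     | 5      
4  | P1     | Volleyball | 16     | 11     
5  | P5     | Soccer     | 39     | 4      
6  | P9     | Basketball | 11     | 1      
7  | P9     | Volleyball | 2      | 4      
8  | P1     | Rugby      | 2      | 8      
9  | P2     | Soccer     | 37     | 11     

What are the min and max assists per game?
SELECT game, MIN(assists), MAX(assists)
FROM scores
GROUP BY game

Result:
  Baseball: min=5, max=11
  Basketball: min=1, max=1
  Rugby: min=8, max=8
  Soccer: min=4, max=11
  Tennis: min=15, max=15
  Volleyball: min=4, max=11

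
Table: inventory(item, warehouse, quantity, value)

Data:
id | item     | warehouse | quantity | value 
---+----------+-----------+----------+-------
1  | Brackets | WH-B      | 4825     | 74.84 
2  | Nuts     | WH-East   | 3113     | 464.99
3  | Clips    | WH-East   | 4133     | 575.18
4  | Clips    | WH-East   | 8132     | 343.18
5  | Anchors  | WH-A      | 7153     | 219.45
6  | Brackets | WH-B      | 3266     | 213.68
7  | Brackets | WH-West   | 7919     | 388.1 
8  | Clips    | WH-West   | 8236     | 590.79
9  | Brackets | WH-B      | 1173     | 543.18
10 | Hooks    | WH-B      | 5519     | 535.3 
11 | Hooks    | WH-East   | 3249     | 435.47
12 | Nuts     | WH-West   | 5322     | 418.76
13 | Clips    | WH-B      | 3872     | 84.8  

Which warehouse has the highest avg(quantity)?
SELECT warehouse, AVG(quantity) as val
FROM inventory
GROUP BY warehouse
ORDER BY val DESC
LIMIT 1

Result: WH-West with avg(quantity) = 7159.00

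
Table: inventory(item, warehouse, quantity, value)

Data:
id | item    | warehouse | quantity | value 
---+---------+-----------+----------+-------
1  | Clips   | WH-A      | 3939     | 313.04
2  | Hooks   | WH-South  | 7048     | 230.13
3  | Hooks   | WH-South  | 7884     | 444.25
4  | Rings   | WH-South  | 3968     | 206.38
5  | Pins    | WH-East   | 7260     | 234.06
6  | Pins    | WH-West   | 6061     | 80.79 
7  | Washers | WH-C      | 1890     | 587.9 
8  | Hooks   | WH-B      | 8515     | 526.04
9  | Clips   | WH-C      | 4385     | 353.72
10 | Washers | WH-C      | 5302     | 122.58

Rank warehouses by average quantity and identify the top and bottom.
SELECT warehouse, AVG(quantity)
FROM inventory
GROUP BY warehouse
ORDER BY AVG(quantity)

All groups:
  WH-C: 3859.00
  WH-A: 3939.00
  WH-West: 6061.00
  WH-South: 6300.00
  WH-East: 7260.00
  WH-B: 8515.00

Highest: WH-B (8515.00)
Lowest: WH-C (3859.00)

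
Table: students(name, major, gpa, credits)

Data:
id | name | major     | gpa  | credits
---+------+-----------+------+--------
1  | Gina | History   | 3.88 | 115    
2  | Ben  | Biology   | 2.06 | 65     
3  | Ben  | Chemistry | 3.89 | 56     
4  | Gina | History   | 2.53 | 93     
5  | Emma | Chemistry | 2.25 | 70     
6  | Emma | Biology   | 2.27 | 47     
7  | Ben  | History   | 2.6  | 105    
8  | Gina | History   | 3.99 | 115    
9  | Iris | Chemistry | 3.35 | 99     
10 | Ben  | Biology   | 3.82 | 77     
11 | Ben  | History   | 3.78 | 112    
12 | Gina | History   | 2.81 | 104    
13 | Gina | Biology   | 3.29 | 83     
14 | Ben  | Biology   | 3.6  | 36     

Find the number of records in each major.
SELECT major, COUNT(*) as count
FROM students
GROUP BY major

Result:
  Biology: 5
  Chemistry: 3
  History: 6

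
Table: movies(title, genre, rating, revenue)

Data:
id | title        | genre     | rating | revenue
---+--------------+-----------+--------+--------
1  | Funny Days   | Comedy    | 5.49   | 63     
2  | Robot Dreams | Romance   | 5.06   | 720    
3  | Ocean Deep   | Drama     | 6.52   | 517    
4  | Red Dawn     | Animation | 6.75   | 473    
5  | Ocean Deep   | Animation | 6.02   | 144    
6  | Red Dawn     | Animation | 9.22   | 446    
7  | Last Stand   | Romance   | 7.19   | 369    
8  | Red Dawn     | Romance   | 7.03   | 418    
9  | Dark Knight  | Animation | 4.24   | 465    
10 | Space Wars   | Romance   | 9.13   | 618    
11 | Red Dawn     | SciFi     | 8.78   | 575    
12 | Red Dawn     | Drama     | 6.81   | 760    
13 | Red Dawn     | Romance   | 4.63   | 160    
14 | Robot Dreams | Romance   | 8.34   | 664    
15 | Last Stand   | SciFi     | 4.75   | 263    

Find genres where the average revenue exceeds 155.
SELECT genre, AVG(revenue)
FROM movies
GROUP BY genre
HAVING AVG(revenue) > 155

Result:
  Animation: avg=382.00
  Drama: avg=638.50
  Romance: avg=491.50
  SciFi: avg=419.00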